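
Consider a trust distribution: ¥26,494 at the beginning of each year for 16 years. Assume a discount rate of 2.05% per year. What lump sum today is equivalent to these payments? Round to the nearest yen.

¥365,652

This is an annuity due: 16 payments of ¥26,494 at the beginning of each year.
Periodic rate r = 0.0205 per year.
PV = PMT × [(1 − (1+r)^−n)/r] × (1+r) = 26,494 × [1 − (1+r)^−16] / r × (1+r) = ¥365,652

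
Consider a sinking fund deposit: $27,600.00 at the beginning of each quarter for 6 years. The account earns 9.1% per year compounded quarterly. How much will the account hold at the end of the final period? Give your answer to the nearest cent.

$888,160.36

This is an annuity due: 24 deposits of $27,600.00 at the beginning of each quarter.
Periodic rate r = 0.091/4 per quarter; n is counted in quarters.
FV = PMT × [((1+r)^n − 1)/r] × (1+r) = 27,600 × [(1+r)^24 − 1] / r × (1+r) = $888,160.36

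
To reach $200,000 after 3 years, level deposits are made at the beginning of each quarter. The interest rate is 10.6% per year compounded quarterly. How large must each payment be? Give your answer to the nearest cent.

Level annuity due; solve FV = PMT × [((1+r)^n − 1)/r] × (1+r) for PMT.
Periodic rate r = 0.106/4 per quarter; n is counted in quarters.
With n = 12: PMT = 200,000 / ([((1+r)^n − 1)/r] × (1+r)) = $14,003.83

$14,003.83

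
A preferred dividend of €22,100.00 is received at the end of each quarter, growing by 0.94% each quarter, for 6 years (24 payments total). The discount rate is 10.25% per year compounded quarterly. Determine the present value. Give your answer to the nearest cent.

€433,128.25

Periodic rate r = 0.1025/4 per quarter; n is counted in quarters.
Growing ordinary annuity: PV = PMT₁ × [1 − ((1+g)/(1+r))^n] / (r − g) = 22,100 × [1 − ((1+0.0094)/(1+r))^24] / (r − 0.0094) = €433,128.25.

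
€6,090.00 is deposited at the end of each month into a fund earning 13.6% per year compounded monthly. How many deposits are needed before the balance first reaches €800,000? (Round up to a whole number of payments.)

81 payments

Periodic rate r = 0.136/12 per month; n is counted in months.
Ordinary annuity FV: 800,000 = 6,090 × [((1+r)^n − 1)/r].
(1+r)^n = 1 + 800,000 × r / 6,090, so n = ln(1 + 800,000·r/6,090) / ln(1+r) = 80.91.
Round up to a whole number of payments: n = 81.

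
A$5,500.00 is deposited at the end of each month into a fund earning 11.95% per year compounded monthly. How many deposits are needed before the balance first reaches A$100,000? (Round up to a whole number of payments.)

17 payments

Periodic rate r = 0.1195/12 per month; n is counted in months.
Ordinary annuity FV: 100,000 = 5,500 × [((1+r)^n − 1)/r].
(1+r)^n = 1 + 100,000 × r / 5,500, so n = ln(1 + 100,000·r/5,500) / ln(1+r) = 16.79.
Round up to a whole number of payments: n = 17.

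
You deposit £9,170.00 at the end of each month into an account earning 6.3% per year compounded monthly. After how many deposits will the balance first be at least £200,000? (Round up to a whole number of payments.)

Periodic rate r = 0.063/12 per month; n is counted in months.
Ordinary annuity FV: 200,000 = 9,170 × [((1+r)^n − 1)/r].
(1+r)^n = 1 + 200,000 × r / 9,170, so n = ln(1 + 200,000·r/9,170) / ln(1+r) = 20.70.
Round up to a whole number of payments: n = 21.

21 payments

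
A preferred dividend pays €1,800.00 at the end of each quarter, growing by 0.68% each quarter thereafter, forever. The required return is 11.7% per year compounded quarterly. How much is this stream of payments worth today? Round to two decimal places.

Periodic rate r = 0.117/4 per quarter.
Growing perpetuity (Gordon): PV = PMT₁ / (r − g) = 1,800 / (r − 0.0068) = €80,178.17.

€80,178.17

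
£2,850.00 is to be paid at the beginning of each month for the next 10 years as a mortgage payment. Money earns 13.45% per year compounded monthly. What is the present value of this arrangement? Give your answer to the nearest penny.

This is an annuity due: 120 payments of £2,850.00 at the beginning of each month.
Periodic rate r = 0.1345/12 per month; n is counted in months.
PV = PMT × [(1 − (1+r)^−n)/r] × (1+r) = 2,850 × [1 − (1+r)^−120] / r × (1+r) = £189,630.70

£189,630.70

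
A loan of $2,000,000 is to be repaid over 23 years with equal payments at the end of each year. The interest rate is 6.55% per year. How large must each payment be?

$170,665.90

Level ordinary annuity; solve PV = PMT × [(1 − (1+r)^−n)/r] for PMT.
Periodic rate r = 0.0655 per year.
With n = 23: PMT = 2,000,000 / ([(1 − (1+r)^−n)/r]) = $170,665.90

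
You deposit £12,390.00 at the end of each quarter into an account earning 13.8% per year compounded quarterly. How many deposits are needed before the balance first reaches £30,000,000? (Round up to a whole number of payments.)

Periodic rate r = 0.138/4 per quarter; n is counted in quarters.
Ordinary annuity FV: 30,000,000 = 12,390 × [((1+r)^n − 1)/r].
(1+r)^n = 1 + 30,000,000 × r / 12,390, so n = ln(1 + 30,000,000·r/12,390) / ln(1+r) = 130.82.
Round up to a whole number of payments: n = 131.

131 payments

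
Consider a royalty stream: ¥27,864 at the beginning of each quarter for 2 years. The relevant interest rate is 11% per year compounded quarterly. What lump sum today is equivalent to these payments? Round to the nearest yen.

¥203,112

This is an annuity due: 8 payments of ¥27,864 at the beginning of each quarter.
Periodic rate r = 0.11/4 per quarter; n is counted in quarters.
PV = PMT × [(1 − (1+r)^−n)/r] × (1+r) = 27,864 × [1 − (1+r)^−8] / r × (1+r) = ¥203,112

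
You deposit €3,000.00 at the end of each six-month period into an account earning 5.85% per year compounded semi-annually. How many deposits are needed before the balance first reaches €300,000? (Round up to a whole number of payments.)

48 payments

Periodic rate r = 0.0585/2 per half-year; n is counted in half-years.
Ordinary annuity FV: 300,000 = 3,000 × [((1+r)^n − 1)/r].
(1+r)^n = 1 + 300,000 × r / 3,000, so n = ln(1 + 300,000·r/3,000) / ln(1+r) = 47.43.
Round up to a whole number of payments: n = 48.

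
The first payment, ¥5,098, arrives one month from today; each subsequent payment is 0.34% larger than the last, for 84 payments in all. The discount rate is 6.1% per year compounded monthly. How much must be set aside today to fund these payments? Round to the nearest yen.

¥397,763

Periodic rate r = 0.061/12 per month; n is counted in months.
Growing ordinary annuity: PV = PMT₁ × [1 − ((1+g)/(1+r))^n] / (r − g) = 5,098 × [1 − ((1+0.0034)/(1+r))^84] / (r − 0.0034) = ¥397,763.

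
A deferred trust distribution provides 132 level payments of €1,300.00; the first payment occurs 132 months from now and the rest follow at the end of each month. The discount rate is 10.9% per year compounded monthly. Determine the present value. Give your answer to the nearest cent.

€30,507.55

Ordinary annuity of 132 payments, first payment at period 132.
Periodic rate r = 0.109/12 per month; n is counted in months.
The ordinary-annuity PV formula values the stream one period before the first payment (period 131); discount that back 131 periods:
PV₀ = 1,300 × [1 − (1+r)^−132] / r × (1+r)^−131 = €30,507.55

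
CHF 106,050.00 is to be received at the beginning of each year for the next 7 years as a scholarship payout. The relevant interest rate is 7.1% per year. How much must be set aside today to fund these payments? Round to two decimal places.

CHF 609,984.79

This is an annuity due: 7 payments of CHF 106,050.00 at the beginning of each year.
Periodic rate r = 0.071 per year.
PV = PMT × [(1 − (1+r)^−n)/r] × (1+r) = 106,050 × [1 − (1+r)^−7] / r × (1+r) = CHF 609,984.79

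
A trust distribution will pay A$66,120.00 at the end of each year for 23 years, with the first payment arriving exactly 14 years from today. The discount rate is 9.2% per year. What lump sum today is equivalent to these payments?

Ordinary annuity of 23 payments, first payment at period 14.
Periodic rate r = 0.092 per year.
The ordinary-annuity PV formula values the stream one period before the first payment (period 13); discount that back 13 periods:
PV₀ = 66,120 × [1 − (1+r)^−23] / r × (1+r)^−13 = A$198,666.20

A$198,666.20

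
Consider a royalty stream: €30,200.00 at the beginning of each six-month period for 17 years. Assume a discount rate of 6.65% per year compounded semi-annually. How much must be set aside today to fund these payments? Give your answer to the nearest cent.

This is an annuity due: 34 payments of €30,200.00 at the beginning of each six-month period.
Periodic rate r = 0.0665/2 per half-year; n is counted in half-years.
PV = PMT × [(1 − (1+r)^−n)/r] × (1+r) = 30,200 × [1 − (1+r)^−34] / r × (1+r) = €629,841.75

€629,841.75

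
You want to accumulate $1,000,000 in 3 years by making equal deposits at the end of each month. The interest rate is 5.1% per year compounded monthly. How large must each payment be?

Level ordinary annuity; solve FV = PMT × [((1+r)^n − 1)/r] for PMT.
Periodic rate r = 0.051/12 per month; n is counted in months.
With n = 36: PMT = 1,000,000 / ([((1+r)^n − 1)/r]) = $25,765.82

$25,765.82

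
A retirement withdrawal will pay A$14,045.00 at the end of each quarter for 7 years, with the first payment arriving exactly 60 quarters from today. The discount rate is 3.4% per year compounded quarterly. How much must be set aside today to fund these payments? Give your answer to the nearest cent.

A$211,599.93

Ordinary annuity of 28 payments, first payment at period 60.
Periodic rate r = 0.034/4 per quarter; n is counted in quarters.
The ordinary-annuity PV formula values the stream one period before the first payment (period 59); discount that back 59 periods:
PV₀ = 14,045 × [1 − (1+r)^−28] / r × (1+r)^−59 = A$211,599.93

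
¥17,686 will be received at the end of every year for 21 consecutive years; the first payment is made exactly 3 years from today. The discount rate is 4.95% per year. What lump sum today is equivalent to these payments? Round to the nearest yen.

Ordinary annuity of 21 payments, first payment at period 3.
Periodic rate r = 0.0495 per year.
The ordinary-annuity PV formula values the stream one period before the first payment (period 2); discount that back 2 periods:
PV₀ = 17,686 × [1 − (1+r)^−21] / r × (1+r)^−2 = ¥206,778

¥206,778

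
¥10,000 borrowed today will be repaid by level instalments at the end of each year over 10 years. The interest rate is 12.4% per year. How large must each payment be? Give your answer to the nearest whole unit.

Level ordinary annuity; solve PV = PMT × [(1 − (1+r)^−n)/r] for PMT.
Periodic rate r = 0.124 per year.
With n = 10: PMT = 10,000 / ([(1 − (1+r)^−n)/r]) = ¥1,799

¥1,799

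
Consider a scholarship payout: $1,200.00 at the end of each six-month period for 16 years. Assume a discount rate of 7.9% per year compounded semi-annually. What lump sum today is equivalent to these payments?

$21,585.47

This is an ordinary annuity: 32 payments of $1,200.00 at the end of each six-month period.
Periodic rate r = 0.079/2 per half-year; n is counted in half-years.
PV = PMT × [(1 − (1+r)^−n)/r] = 1,200 × [1 − (1+r)^−32] / r = $21,585.47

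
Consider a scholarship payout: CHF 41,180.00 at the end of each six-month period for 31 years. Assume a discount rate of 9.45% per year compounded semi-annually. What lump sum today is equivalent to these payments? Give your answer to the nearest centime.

CHF 821,742.15

This is an ordinary annuity: 62 payments of CHF 41,180.00 at the end of each six-month period.
Periodic rate r = 0.0945/2 per half-year; n is counted in half-years.
PV = PMT × [(1 − (1+r)^−n)/r] = 41,180 × [1 − (1+r)^−62] / r = CHF 821,742.15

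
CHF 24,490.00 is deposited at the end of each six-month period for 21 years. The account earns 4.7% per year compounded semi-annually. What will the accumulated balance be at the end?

CHF 1,722,333.53

This is an ordinary annuity: 42 deposits of CHF 24,490.00 at the end of each six-month period.
Periodic rate r = 0.047/2 per half-year; n is counted in half-years.
FV = PMT × [((1+r)^n − 1)/r] = 24,490 × [(1+r)^42 − 1] / r = CHF 1,722,333.53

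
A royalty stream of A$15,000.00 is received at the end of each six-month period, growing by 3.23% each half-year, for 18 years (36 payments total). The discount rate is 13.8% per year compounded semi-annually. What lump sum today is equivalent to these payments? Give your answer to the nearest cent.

A$292,509.96

Periodic rate r = 0.138/2 per half-year; n is counted in half-years.
Growing ordinary annuity: PV = PMT₁ × [1 − ((1+g)/(1+r))^n] / (r − g) = 15,000 × [1 − ((1+0.0323)/(1+r))^36] / (r − 0.0323) = A$292,509.96.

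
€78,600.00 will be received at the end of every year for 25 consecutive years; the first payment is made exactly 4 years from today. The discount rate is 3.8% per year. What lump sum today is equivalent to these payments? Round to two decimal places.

€1,121,499.01

Ordinary annuity of 25 payments, first payment at period 4.
Periodic rate r = 0.038 per year.
The ordinary-annuity PV formula values the stream one period before the first payment (period 3); discount that back 3 periods:
PV₀ = 78,600 × [1 − (1+r)^−25] / r × (1+r)^−3 = €1,121,499.01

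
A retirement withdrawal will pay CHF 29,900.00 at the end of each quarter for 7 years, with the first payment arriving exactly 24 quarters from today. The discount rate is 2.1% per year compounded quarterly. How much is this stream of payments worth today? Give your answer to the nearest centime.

Ordinary annuity of 28 payments, first payment at period 24.
Periodic rate r = 0.021/4 per quarter; n is counted in quarters.
The ordinary-annuity PV formula values the stream one period before the first payment (period 23); discount that back 23 periods:
PV₀ = 29,900 × [1 − (1+r)^−28] / r × (1+r)^−23 = CHF 688,556.48

CHF 688,556.48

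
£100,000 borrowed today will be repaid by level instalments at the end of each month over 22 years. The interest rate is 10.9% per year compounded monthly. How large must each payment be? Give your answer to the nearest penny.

£1,000.24

Level ordinary annuity; solve PV = PMT × [(1 − (1+r)^−n)/r] for PMT.
Periodic rate r = 0.109/12 per month; n is counted in months.
With n = 264: PMT = 100,000 / ([(1 − (1+r)^−n)/r]) = £1,000.24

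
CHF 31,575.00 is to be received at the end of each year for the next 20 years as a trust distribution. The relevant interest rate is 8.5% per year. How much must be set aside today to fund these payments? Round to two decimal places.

This is an ordinary annuity: 20 payments of CHF 31,575.00 at the end of each year.
Periodic rate r = 0.085 per year.
PV = PMT × [(1 − (1+r)^−n)/r] = 31,575 × [1 − (1+r)^−20] / r = CHF 298,804.85

CHF 298,804.85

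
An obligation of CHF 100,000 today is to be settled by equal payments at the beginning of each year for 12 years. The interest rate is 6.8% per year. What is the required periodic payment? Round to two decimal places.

Level annuity due; solve PV = PMT × [(1 − (1+r)^−n)/r] × (1+r) for PMT.
Periodic rate r = 0.068 per year.
With n = 12: PMT = 100,000 / ([(1 − (1+r)^−n)/r] × (1+r)) = CHF 11,663.24

CHF 11,663.24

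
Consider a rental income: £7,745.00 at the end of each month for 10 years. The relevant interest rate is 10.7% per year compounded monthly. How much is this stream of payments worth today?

£569,245.33

This is an ordinary annuity: 120 payments of £7,745.00 at the end of each month.
Periodic rate r = 0.107/12 per month; n is counted in months.
PV = PMT × [(1 − (1+r)^−n)/r] = 7,745 × [1 − (1+r)^−120] / r = £569,245.33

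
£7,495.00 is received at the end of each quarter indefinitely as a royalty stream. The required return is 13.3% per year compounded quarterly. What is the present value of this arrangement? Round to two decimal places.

£225,413.53

Periodic rate r = 0.133/4 per quarter.
Level perpetuity: PV = PMT / r = 7,495 / (0.133/4) = £225,413.53.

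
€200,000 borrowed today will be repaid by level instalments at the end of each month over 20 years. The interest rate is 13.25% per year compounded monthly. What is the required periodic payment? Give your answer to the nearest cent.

Level ordinary annuity; solve PV = PMT × [(1 − (1+r)^−n)/r] for PMT.
Periodic rate r = 0.1325/12 per month; n is counted in months.
With n = 240: PMT = 200,000 / ([(1 − (1+r)^−n)/r]) = €2,378.86

€2,378.86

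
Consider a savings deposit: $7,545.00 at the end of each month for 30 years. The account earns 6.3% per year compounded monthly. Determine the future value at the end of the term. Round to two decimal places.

This is an ordinary annuity: 360 deposits of $7,545.00 at the end of each month.
Periodic rate r = 0.063/12 per month; n is counted in months.
FV = PMT × [((1+r)^n − 1)/r] = 7,545 × [(1+r)^360 − 1] / r = $8,028,919.91

$8,028,919.91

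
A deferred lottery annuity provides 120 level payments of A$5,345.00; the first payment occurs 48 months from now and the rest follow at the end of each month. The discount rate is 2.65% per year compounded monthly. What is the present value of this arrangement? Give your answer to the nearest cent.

A$507,469.64

Ordinary annuity of 120 payments, first payment at period 48.
Periodic rate r = 0.0265/12 per month; n is counted in months.
The ordinary-annuity PV formula values the stream one period before the first payment (period 47); discount that back 47 periods:
PV₀ = 5,345 × [1 − (1+r)^−120] / r × (1+r)^−47 = A$507,469.64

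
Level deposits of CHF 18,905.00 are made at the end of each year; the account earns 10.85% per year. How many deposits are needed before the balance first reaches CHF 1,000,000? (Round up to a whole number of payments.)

Periodic rate r = 0.1085 per year.
Ordinary annuity FV: 1,000,000 = 18,905 × [((1+r)^n − 1)/r].
(1+r)^n = 1 + 1,000,000 × r / 18,905, so n = ln(1 + 1,000,000·r/18,905) / ln(1+r) = 18.52.
Round up to a whole number of payments: n = 19.

19 payments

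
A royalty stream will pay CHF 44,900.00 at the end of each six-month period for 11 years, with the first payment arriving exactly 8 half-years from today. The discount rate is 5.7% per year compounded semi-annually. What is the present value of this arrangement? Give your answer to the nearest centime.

Ordinary annuity of 22 payments, first payment at period 8.
Periodic rate r = 0.057/2 per half-year; n is counted in half-years.
The ordinary-annuity PV formula values the stream one period before the first payment (period 7); discount that back 7 periods:
PV₀ = 44,900 × [1 − (1+r)^−22] / r × (1+r)^−7 = CHF 596,718.75

CHF 596,718.75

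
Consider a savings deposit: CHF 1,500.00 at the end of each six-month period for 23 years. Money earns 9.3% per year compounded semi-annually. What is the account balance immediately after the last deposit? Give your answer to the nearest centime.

This is an ordinary annuity: 46 deposits of CHF 1,500.00 at the end of each six-month period.
Periodic rate r = 0.093/2 per half-year; n is counted in half-years.
FV = PMT × [((1+r)^n − 1)/r] = 1,500 × [(1+r)^46 − 1] / r = CHF 228,743.44

CHF 228,743.44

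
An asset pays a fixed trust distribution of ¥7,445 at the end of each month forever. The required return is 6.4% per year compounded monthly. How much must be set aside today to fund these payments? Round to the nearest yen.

Periodic rate r = 0.064/12 per month.
Level perpetuity: PV = PMT / r = 7,445 / (0.064/12) = ¥1,395,938.

¥1,395,938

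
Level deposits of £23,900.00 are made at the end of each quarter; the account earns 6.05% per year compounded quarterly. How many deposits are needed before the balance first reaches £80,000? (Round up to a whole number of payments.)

Periodic rate r = 0.0605/4 per quarter; n is counted in quarters.
Ordinary annuity FV: 80,000 = 23,900 × [((1+r)^n − 1)/r].
(1+r)^n = 1 + 80,000 × r / 23,900, so n = ln(1 + 80,000·r/23,900) / ln(1+r) = 3.29.
Round up to a whole number of payments: n = 4.

4 payments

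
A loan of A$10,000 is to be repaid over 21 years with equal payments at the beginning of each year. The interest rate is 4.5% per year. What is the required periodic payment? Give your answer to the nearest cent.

A$713.88

Level annuity due; solve PV = PMT × [(1 − (1+r)^−n)/r] × (1+r) for PMT.
Periodic rate r = 0.045 per year.
With n = 21: PMT = 10,000 / ([(1 − (1+r)^−n)/r] × (1+r)) = A$713.88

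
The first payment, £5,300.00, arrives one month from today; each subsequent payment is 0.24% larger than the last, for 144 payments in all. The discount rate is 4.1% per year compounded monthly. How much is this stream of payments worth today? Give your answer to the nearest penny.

£708,050.96

Periodic rate r = 0.041/12 per month; n is counted in months.
Growing ordinary annuity: PV = PMT₁ × [1 − ((1+g)/(1+r))^n] / (r − g) = 5,300 × [1 − ((1+0.0024)/(1+r))^144] / (r − 0.0024) = £708,050.96.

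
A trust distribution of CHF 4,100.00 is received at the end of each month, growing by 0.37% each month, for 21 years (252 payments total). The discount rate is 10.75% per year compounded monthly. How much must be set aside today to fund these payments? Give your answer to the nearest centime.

Periodic rate r = 0.1075/12 per month; n is counted in months.
Growing ordinary annuity: PV = PMT₁ × [1 − ((1+g)/(1+r))^n] / (r − g) = 4,100 × [1 − ((1+0.0037)/(1+r))^252] / (r − 0.0037) = CHF 570,751.33.

CHF 570,751.33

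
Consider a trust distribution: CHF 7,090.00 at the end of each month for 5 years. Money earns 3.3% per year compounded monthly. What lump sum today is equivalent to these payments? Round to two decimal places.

This is an ordinary annuity: 60 payments of CHF 7,090.00 at the end of each month.
Periodic rate r = 0.033/12 per month; n is counted in months.
PV = PMT × [(1 − (1+r)^−n)/r] = 7,090 × [1 − (1+r)^−60] / r = CHF 391,662.58

CHF 391,662.58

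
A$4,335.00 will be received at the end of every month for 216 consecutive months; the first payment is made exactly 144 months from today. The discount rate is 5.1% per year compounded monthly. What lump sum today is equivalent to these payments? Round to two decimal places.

Ordinary annuity of 216 payments, first payment at period 144.
Periodic rate r = 0.051/12 per month; n is counted in months.
The ordinary-annuity PV formula values the stream one period before the first payment (period 143); discount that back 143 periods:
PV₀ = 4,335 × [1 − (1+r)^−216] / r × (1+r)^−143 = A$333,656.75

A$333,656.75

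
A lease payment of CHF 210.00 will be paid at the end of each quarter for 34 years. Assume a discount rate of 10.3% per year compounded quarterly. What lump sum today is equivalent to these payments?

This is an ordinary annuity: 136 payments of CHF 210.00 at the end of each quarter.
Periodic rate r = 0.103/4 per quarter; n is counted in quarters.
PV = PMT × [(1 − (1+r)^−n)/r] = 210 × [1 − (1+r)^−136] / r = CHF 7,898.42

CHF 7,898.42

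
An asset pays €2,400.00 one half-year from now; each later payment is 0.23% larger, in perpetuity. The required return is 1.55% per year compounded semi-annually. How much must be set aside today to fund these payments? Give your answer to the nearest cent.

Periodic rate r = 0.0155/2 per half-year.
Growing perpetuity (Gordon): PV = PMT₁ / (r − g) = 2,400 / (r − 0.0023) = €440,366.97.

€440,366.97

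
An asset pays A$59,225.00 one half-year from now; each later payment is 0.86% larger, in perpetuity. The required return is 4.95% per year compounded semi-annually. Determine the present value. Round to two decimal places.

Periodic rate r = 0.0495/2 per half-year.
Growing perpetuity (Gordon): PV = PMT₁ / (r − g) = 59,225 / (r − 0.0086) = A$3,667,182.66.

A$3,667,182.66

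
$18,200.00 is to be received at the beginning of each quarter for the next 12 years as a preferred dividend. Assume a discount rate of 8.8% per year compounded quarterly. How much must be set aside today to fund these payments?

$547,993.53

This is an annuity due: 48 payments of $18,200.00 at the beginning of each quarter.
Periodic rate r = 0.088/4 per quarter; n is counted in quarters.
PV = PMT × [(1 − (1+r)^−n)/r] × (1+r) = 18,200 × [1 − (1+r)^−48] / r × (1+r) = $547,993.53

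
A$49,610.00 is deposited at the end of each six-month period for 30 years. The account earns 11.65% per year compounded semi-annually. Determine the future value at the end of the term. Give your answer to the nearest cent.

A$24,591,420.39

This is an ordinary annuity: 60 deposits of A$49,610.00 at the end of each six-month period.
Periodic rate r = 0.1165/2 per half-year; n is counted in half-years.
FV = PMT × [((1+r)^n − 1)/r] = 49,610 × [(1+r)^60 − 1] / r = A$24,591,420.39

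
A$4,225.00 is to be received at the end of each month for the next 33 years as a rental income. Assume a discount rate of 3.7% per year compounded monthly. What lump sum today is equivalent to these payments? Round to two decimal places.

This is an ordinary annuity: 396 payments of A$4,225.00 at the end of each month.
Periodic rate r = 0.037/12 per month; n is counted in months.
PV = PMT × [(1 − (1+r)^−n)/r] = 4,225 × [1 − (1+r)^−396] / r = A$965,369.59

A$965,369.59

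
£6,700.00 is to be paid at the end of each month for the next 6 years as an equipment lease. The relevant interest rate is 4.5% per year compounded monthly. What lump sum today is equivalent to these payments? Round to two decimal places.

This is an ordinary annuity: 72 payments of £6,700.00 at the end of each month.
Periodic rate r = 0.045/12 per month; n is counted in months.
PV = PMT × [(1 − (1+r)^−n)/r] = 6,700 × [1 − (1+r)^−72] / r = £422,073.04

£422,073.04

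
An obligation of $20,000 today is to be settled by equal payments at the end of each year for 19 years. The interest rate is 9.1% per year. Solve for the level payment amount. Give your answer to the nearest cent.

Level ordinary annuity; solve PV = PMT × [(1 − (1+r)^−n)/r] for PMT.
Periodic rate r = 0.091 per year.
With n = 19: PMT = 20,000 / ([(1 − (1+r)^−n)/r]) = $2,250.05

$2,250.05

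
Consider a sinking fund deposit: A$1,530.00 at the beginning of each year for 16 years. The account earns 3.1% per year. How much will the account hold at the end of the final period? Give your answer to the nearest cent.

A$32,048.10

This is an annuity due: 16 deposits of A$1,530.00 at the beginning of each year.
Periodic rate r = 0.031 per year.
FV = PMT × [((1+r)^n − 1)/r] × (1+r) = 1,530 × [(1+r)^16 − 1] / r × (1+r) = A$32,048.10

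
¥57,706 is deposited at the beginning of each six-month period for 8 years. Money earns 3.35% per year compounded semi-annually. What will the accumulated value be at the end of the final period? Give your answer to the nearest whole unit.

This is an annuity due: 16 deposits of ¥57,706 at the beginning of each six-month period.
Periodic rate r = 0.0335/2 per half-year; n is counted in half-years.
FV = PMT × [((1+r)^n − 1)/r] × (1+r) = 57,706 × [(1+r)^16 − 1] / r × (1+r) = ¥1,066,434

¥1,066,434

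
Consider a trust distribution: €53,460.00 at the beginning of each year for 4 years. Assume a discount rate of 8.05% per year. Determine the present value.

This is an annuity due: 4 payments of €53,460.00 at the beginning of each year.
Periodic rate r = 0.0805 per year.
PV = PMT × [(1 − (1+r)^−n)/r] × (1+r) = 53,460 × [1 − (1+r)^−4] / r × (1+r) = €191,107.40

€191,107.40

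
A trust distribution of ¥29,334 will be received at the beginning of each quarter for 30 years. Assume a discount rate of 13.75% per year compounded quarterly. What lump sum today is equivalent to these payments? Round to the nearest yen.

¥867,395

This is an annuity due: 120 payments of ¥29,334 at the beginning of each quarter.
Periodic rate r = 0.1375/4 per quarter; n is counted in quarters.
PV = PMT × [(1 − (1+r)^−n)/r] × (1+r) = 29,334 × [1 − (1+r)^−120] / r × (1+r) = ¥867,395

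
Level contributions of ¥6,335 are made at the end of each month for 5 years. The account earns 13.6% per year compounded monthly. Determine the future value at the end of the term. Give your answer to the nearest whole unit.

This is an ordinary annuity: 60 deposits of ¥6,335 at the end of each month.
Periodic rate r = 0.136/12 per month; n is counted in months.
FV = PMT × [((1+r)^n − 1)/r] = 6,335 × [(1+r)^60 − 1] / r = ¥540,157

¥540,157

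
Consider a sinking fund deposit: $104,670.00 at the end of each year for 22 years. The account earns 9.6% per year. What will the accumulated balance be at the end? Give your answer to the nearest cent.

$7,101,559.97

This is an ordinary annuity: 22 deposits of $104,670.00 at the end of each year.
Periodic rate r = 0.096 per year.
FV = PMT × [((1+r)^n − 1)/r] = 104,670 × [(1+r)^22 − 1] / r = $7,101,559.97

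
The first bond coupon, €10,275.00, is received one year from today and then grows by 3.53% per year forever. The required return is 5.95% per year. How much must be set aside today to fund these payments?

Periodic rate r = 0.0595 per year.
Growing perpetuity (Gordon): PV = PMT₁ / (r − g) = 10,275 / (r − 0.0353) = €424,586.78.

€424,586.78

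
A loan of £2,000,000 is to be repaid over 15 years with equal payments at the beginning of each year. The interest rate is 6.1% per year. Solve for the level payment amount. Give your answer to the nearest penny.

£195,356.40

Level annuity due; solve PV = PMT × [(1 − (1+r)^−n)/r] × (1+r) for PMT.
Periodic rate r = 0.061 per year.
With n = 15: PMT = 2,000,000 / ([(1 − (1+r)^−n)/r] × (1+r)) = £195,356.40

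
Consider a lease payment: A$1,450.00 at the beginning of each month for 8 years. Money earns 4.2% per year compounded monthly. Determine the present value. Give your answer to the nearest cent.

A$118,467.03

This is an annuity due: 96 payments of A$1,450.00 at the beginning of each month.
Periodic rate r = 0.042/12 per month; n is counted in months.
PV = PMT × [(1 − (1+r)^−n)/r] × (1+r) = 1,450 × [1 − (1+r)^−96] / r × (1+r) = A$118,467.03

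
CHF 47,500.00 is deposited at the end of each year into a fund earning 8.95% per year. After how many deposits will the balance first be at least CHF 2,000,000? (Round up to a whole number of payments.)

Periodic rate r = 0.0895 per year.
Ordinary annuity FV: 2,000,000 = 47,500 × [((1+r)^n − 1)/r].
(1+r)^n = 1 + 2,000,000 × r / 47,500, so n = ln(1 + 2,000,000·r/47,500) / ln(1+r) = 18.22.
Round up to a whole number of payments: n = 19.

19 payments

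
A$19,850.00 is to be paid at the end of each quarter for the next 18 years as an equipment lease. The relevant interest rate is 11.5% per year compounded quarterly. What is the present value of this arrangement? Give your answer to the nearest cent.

A$600,730.41

This is an ordinary annuity: 72 payments of A$19,850.00 at the end of each quarter.
Periodic rate r = 0.115/4 per quarter; n is counted in quarters.
PV = PMT × [(1 − (1+r)^−n)/r] = 19,850 × [1 − (1+r)^−72] / r = A$600,730.41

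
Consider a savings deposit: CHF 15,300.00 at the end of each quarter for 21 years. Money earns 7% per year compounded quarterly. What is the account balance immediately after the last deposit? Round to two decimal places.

This is an ordinary annuity: 84 deposits of CHF 15,300.00 at the end of each quarter.
Periodic rate r = 0.07/4 per quarter; n is counted in quarters.
FV = PMT × [((1+r)^n − 1)/r] = 15,300 × [(1+r)^84 − 1] / r = CHF 2,880,148.38

CHF 2,880,148.38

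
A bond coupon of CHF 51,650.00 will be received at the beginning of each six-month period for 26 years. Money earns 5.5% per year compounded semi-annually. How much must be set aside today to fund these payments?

This is an annuity due: 52 payments of CHF 51,650.00 at the beginning of each six-month period.
Periodic rate r = 0.055/2 per half-year; n is counted in half-years.
PV = PMT × [(1 − (1+r)^−n)/r] × (1+r) = 51,650 × [1 − (1+r)^−52] / r × (1+r) = CHF 1,459,001.66

CHF 1,459,001.66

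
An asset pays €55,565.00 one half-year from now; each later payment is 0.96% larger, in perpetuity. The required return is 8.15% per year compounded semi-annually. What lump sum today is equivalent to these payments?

€1,783,788.12

Periodic rate r = 0.0815/2 per half-year.
Growing perpetuity (Gordon): PV = PMT₁ / (r − g) = 55,565 / (r − 0.0096) = €1,783,788.12.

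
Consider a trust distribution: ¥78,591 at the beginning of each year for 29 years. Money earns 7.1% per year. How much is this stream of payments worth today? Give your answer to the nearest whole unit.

¥1,023,322

This is an annuity due: 29 payments of ¥78,591 at the beginning of each year.
Periodic rate r = 0.071 per year.
PV = PMT × [(1 − (1+r)^−n)/r] × (1+r) = 78,591 × [1 − (1+r)^−29] / r × (1+r) = ¥1,023,322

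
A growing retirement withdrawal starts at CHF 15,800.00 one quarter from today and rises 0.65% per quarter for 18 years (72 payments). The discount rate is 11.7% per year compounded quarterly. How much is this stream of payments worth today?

Periodic rate r = 0.117/4 per quarter; n is counted in quarters.
Growing ordinary annuity: PV = PMT₁ × [1 − ((1+g)/(1+r))^n] / (r − g) = 15,800 × [1 − ((1+0.0065)/(1+r))^72] / (r − 0.0065) = CHF 555,585.50.

CHF 555,585.50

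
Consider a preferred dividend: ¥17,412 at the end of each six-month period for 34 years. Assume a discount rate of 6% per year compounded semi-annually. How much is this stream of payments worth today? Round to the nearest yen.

¥502,633

This is an ordinary annuity: 68 payments of ¥17,412 at the end of each six-month period.
Periodic rate r = 0.06/2 per half-year; n is counted in half-years.
PV = PMT × [(1 − (1+r)^−n)/r] = 17,412 × [1 − (1+r)^−68] / r = ¥502,633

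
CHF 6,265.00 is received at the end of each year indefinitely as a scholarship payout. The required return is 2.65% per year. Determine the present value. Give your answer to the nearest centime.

Periodic rate r = 0.0265 per year.
Level perpetuity: PV = PMT / r = 6,265 / (0.0265) = CHF 236,415.09.

CHF 236,415.09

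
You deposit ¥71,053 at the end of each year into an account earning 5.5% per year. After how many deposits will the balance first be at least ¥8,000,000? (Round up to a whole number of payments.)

Periodic rate r = 0.055 per year.
Ordinary annuity FV: 8,000,000 = 71,053 × [((1+r)^n − 1)/r].
(1+r)^n = 1 + 8,000,000 × r / 71,053, so n = ln(1 + 8,000,000·r/71,053) / ln(1+r) = 36.85.
Round up to a whole number of payments: n = 37.

37 payments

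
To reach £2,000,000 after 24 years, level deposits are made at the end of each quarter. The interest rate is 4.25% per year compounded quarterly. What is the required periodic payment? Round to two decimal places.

Level ordinary annuity; solve FV = PMT × [((1+r)^n − 1)/r] for PMT.
Periodic rate r = 0.0425/4 per quarter; n is counted in quarters.
With n = 96: PMT = 2,000,000 / ([((1+r)^n − 1)/r]) = £12,085.45

£12,085.45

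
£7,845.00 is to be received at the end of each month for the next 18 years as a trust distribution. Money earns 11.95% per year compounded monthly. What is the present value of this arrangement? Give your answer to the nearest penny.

£695,129.41

This is an ordinary annuity: 216 payments of £7,845.00 at the end of each month.
Periodic rate r = 0.1195/12 per month; n is counted in months.
PV = PMT × [(1 − (1+r)^−n)/r] = 7,845 × [1 − (1+r)^−216] / r = £695,129.41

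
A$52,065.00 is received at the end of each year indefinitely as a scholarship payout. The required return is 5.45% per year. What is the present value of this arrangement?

A$955,321.10

Periodic rate r = 0.0545 per year.
Level perpetuity: PV = PMT / r = 52,065 / (0.0545) = A$955,321.10.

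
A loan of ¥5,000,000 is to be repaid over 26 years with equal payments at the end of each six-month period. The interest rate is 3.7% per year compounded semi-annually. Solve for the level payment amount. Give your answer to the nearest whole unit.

¥150,529

Level ordinary annuity; solve PV = PMT × [(1 − (1+r)^−n)/r] for PMT.
Periodic rate r = 0.037/2 per half-year; n is counted in half-years.
With n = 52: PMT = 5,000,000 / ([(1 − (1+r)^−n)/r]) = ¥150,529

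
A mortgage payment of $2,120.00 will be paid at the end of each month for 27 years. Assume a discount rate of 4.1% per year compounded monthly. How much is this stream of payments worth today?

This is an ordinary annuity: 324 payments of $2,120.00 at the end of each month.
Periodic rate r = 0.041/12 per month; n is counted in months.
PV = PMT × [(1 − (1+r)^−n)/r] = 2,120 × [1 − (1+r)^−324] / r = $414,998.75

$414,998.75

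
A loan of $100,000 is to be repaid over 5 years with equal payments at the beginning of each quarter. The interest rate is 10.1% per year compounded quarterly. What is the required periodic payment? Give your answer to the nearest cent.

Level annuity due; solve PV = PMT × [(1 − (1+r)^−n)/r] × (1+r) for PMT.
Periodic rate r = 0.101/4 per quarter; n is counted in quarters.
With n = 20: PMT = 100,000 / ([(1 − (1+r)^−n)/r] × (1+r)) = $6,271.52

$6,271.52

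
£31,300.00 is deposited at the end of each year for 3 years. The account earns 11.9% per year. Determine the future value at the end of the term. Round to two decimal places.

£105,517.34

This is an ordinary annuity: 3 deposits of £31,300.00 at the end of each year.
Periodic rate r = 0.119 per year.
FV = PMT × [((1+r)^n − 1)/r] = 31,300 × [(1+r)^3 − 1] / r = £105,517.34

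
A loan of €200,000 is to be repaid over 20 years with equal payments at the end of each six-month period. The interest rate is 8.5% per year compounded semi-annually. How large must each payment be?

Level ordinary annuity; solve PV = PMT × [(1 − (1+r)^−n)/r] for PMT.
Periodic rate r = 0.085/2 per half-year; n is counted in half-years.
With n = 40: PMT = 200,000 / ([(1 − (1+r)^−n)/r]) = €10,483.68

€10,483.68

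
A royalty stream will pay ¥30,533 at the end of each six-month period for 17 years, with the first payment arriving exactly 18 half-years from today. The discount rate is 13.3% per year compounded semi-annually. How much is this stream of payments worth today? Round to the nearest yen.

¥136,462

Ordinary annuity of 34 payments, first payment at period 18.
Periodic rate r = 0.133/2 per half-year; n is counted in half-years.
The ordinary-annuity PV formula values the stream one period before the first payment (period 17); discount that back 17 periods:
PV₀ = 30,533 × [1 − (1+r)^−34] / r × (1+r)^−17 = ¥136,462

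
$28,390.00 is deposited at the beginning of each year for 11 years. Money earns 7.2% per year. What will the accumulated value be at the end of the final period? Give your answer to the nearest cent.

$485,481.07

This is an annuity due: 11 deposits of $28,390.00 at the beginning of each year.
Periodic rate r = 0.072 per year.
FV = PMT × [((1+r)^n − 1)/r] × (1+r) = 28,390 × [(1+r)^11 − 1] / r × (1+r) = $485,481.07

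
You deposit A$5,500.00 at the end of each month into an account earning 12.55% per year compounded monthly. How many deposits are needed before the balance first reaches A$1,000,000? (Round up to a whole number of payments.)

103 payments

Periodic rate r = 0.1255/12 per month; n is counted in months.
Ordinary annuity FV: 1,000,000 = 5,500 × [((1+r)^n − 1)/r].
(1+r)^n = 1 + 1,000,000 × r / 5,500, so n = ln(1 + 1,000,000·r/5,500) / ln(1+r) = 102.39.
Round up to a whole number of payments: n = 103.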